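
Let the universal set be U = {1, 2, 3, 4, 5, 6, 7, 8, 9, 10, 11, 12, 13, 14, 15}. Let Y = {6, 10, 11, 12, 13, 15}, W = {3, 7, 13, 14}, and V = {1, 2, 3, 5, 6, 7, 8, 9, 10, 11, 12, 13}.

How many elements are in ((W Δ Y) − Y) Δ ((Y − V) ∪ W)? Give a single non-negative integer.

2

W Δ Y = {3, 6, 7, 10, 11, 12, 14, 15}
(W Δ Y) − Y = {3, 7, 14}
Y − V = {15}
(Y − V) ∪ W = {3, 7, 13, 14, 15}
((W Δ Y) − Y) Δ ((Y − V) ∪ W) = {13, 15}
|((W Δ Y) − Y) Δ ((Y − V) ∪ W)| = 2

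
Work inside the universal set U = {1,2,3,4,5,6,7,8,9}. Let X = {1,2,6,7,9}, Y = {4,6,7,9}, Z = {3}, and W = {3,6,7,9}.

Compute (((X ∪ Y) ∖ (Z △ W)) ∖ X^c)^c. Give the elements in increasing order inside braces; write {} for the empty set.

X ∪ Y = {1,2,4,6,7,9}
Z △ W = {6,7,9}
(X ∪ Y) ∖ (Z △ W) = {1,2,4}
X^c = {3,4,5,8}
((X ∪ Y) ∖ (Z △ W)) ∖ X^c = {1,2}
(((X ∪ Y) ∖ (Z △ W)) ∖ X^c)^c = {3,4,5,6,7,8,9}

{3,4,5,6,7,8,9}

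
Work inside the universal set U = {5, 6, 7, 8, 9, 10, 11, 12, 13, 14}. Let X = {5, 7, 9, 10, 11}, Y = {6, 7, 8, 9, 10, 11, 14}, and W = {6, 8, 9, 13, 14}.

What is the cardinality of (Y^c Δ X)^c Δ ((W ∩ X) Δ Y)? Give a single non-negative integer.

Y^c = {5, 12, 13}
Y^c Δ X = {7, 9, 10, 11, 12, 13}
(Y^c Δ X)^c = {5, 6, 8, 14}
W ∩ X = {9}
(W ∩ X) Δ Y = {6, 7, 8, 10, 11, 14}
(Y^c Δ X)^c Δ ((W ∩ X) Δ Y) = {5, 7, 10, 11}
|(Y^c Δ X)^c Δ ((W ∩ X) Δ Y)| = 4

4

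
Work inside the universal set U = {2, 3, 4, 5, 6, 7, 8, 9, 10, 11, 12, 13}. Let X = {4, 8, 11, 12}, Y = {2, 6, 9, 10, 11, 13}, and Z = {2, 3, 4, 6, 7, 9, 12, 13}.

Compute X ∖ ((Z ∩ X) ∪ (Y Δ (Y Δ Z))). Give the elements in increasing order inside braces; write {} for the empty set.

Z ∩ X = {4, 12}
Y Δ Z = {3, 4, 7, 10, 11, 12}
Y Δ (Y Δ Z) = {2, 3, 4, 6, 7, 9, 12, 13}
(Z ∩ X) ∪ (Y Δ (Y Δ Z)) = {2, 3, 4, 6, 7, 9, 12, 13}
X ∖ ((Z ∩ X) ∪ (Y Δ (Y Δ Z))) = {8, 11}

{8, 11}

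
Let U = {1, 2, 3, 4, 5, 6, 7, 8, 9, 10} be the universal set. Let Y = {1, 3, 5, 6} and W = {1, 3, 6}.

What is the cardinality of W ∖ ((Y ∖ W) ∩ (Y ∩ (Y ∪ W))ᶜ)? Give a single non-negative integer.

Y ∖ W = {5}
Y ∪ W = {1, 3, 5, 6}
Y ∩ (Y ∪ W) = {1, 3, 5, 6}
(Y ∩ (Y ∪ W))ᶜ = {2, 4, 7, 8, 9, 10}
(Y ∖ W) ∩ (Y ∩ (Y ∪ W))ᶜ = {}
W ∖ ((Y ∖ W) ∩ (Y ∩ (Y ∪ W))ᶜ) = {1, 3, 6}
|W ∖ ((Y ∖ W) ∩ (Y ∩ (Y ∪ W))ᶜ)| = 3

3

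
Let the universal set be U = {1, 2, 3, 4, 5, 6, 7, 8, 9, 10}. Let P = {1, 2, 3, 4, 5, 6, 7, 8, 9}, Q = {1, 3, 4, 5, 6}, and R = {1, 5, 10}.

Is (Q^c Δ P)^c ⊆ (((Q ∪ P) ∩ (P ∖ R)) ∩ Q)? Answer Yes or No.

No

Q^c = {2, 7, 8, 9, 10}
Q^c Δ P = {1, 3, 4, 5, 6, 10}
(Q^c Δ P)^c = {2, 7, 8, 9}
Q ∪ P = {1, 2, 3, 4, 5, 6, 7, 8, 9}
P ∖ R = {2, 3, 4, 6, 7, 8, 9}
(Q ∪ P) ∩ (P ∖ R) = {2, 3, 4, 6, 7, 8, 9}
((Q ∪ P) ∩ (P ∖ R)) ∩ Q = {3, 4, 6}
2 ∈ (Q^c Δ P)^c but 2 ∉ ((Q ∪ P) ∩ (P ∖ R)) ∩ Q, so the inclusion fails.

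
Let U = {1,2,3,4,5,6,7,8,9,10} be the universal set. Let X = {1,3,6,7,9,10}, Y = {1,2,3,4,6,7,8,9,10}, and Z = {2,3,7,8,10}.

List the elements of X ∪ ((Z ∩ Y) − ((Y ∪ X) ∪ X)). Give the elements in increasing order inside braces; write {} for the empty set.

{1,3,6,7,9,10}

Z ∩ Y = {2,3,7,8,10}
Y ∪ X = {1,2,3,4,6,7,8,9,10}
(Y ∪ X) ∪ X = {1,2,3,4,6,7,8,9,10}
(Z ∩ Y) − ((Y ∪ X) ∪ X) = {}
X ∪ ((Z ∩ Y) − ((Y ∪ X) ∪ X)) = {1,3,6,7,9,10}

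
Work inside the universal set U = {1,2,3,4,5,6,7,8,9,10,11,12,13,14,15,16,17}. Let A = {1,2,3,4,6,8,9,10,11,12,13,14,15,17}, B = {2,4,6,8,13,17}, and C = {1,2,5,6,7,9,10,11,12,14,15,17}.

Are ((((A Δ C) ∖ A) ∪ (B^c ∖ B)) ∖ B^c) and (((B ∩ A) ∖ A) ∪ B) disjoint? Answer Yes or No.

Yes

A Δ C = {3,4,5,7,8,13}
(A Δ C) ∖ A = {5,7}
B^c = {1,3,5,7,9,10,11,12,14,15,16}
B^c ∖ B = {1,3,5,7,9,10,11,12,14,15,16}
((A Δ C) ∖ A) ∪ (B^c ∖ B) = {1,3,5,7,9,10,11,12,14,15,16}
(((A Δ C) ∖ A) ∪ (B^c ∖ B)) ∖ B^c = {}
B ∩ A = {2,4,6,8,13,17}
(B ∩ A) ∖ A = {}
((B ∩ A) ∖ A) ∪ B = {2,4,6,8,13,17}
{} and {2,4,6,8,13,17} share no elements.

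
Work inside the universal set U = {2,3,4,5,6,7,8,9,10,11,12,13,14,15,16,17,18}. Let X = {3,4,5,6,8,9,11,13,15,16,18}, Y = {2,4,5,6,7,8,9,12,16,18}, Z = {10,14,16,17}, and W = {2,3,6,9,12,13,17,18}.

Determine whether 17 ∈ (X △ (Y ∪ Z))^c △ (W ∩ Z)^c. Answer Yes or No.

17 ∉ Y and 17 ∈ Z, so 17 ∈ Y ∪ Z
17 ∉ X and 17 ∈ (Y ∪ Z), so 17 ∈ X △ (Y ∪ Z)
17 ∉ (X △ (Y ∪ Z))^c since 17 ∈ (X △ (Y ∪ Z))
17 ∈ W and 17 ∈ Z, so 17 ∈ W ∩ Z
17 ∉ (W ∩ Z)^c since 17 ∈ (W ∩ Z)
17 ∉ (X △ (Y ∪ Z))^c and 17 ∉ (W ∩ Z)^c, so 17 ∉ (X △ (Y ∪ Z))^c △ (W ∩ Z)^c

No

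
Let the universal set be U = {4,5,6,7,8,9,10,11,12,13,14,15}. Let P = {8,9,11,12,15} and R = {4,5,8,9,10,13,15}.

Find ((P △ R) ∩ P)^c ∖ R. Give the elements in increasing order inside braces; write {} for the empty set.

P △ R = {4,5,10,11,12,13}
(P △ R) ∩ P = {11,12}
((P △ R) ∩ P)^c = {4,5,6,7,8,9,10,13,14,15}
((P △ R) ∩ P)^c ∖ R = {6,7,14}

{6,7,14}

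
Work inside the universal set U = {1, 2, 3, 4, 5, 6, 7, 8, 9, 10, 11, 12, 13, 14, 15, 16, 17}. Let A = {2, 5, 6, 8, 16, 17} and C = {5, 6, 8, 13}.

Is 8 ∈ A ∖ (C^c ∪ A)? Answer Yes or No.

8 ∈ C, so 8 ∉ C^c
8 ∉ C^c and 8 ∈ A, so 8 ∈ C^c ∪ A
8 ∈ A and 8 ∈ (C^c ∪ A), so 8 ∉ A ∖ (C^c ∪ A)

No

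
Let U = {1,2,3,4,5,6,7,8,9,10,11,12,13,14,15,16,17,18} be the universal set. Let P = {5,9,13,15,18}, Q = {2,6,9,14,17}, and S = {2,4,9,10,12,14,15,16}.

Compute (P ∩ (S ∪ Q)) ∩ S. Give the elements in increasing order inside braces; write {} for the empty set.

{9,15}

S ∪ Q = {2,4,6,9,10,12,14,15,16,17}
P ∩ (S ∪ Q) = {9,15}
(P ∩ (S ∪ Q)) ∩ S = {9,15}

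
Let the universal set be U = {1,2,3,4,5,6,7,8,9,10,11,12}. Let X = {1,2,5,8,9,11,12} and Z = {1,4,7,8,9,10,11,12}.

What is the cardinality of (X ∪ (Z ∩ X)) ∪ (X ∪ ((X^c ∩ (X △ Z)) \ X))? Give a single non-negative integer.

Z ∩ X = {1,8,9,11,12}
X ∪ (Z ∩ X) = {1,2,5,8,9,11,12}
X^c = {3,4,6,7,10}
X △ Z = {2,4,5,7,10}
X^c ∩ (X △ Z) = {4,7,10}
(X^c ∩ (X △ Z)) \ X = {4,7,10}
X ∪ ((X^c ∩ (X △ Z)) \ X) = {1,2,4,5,7,8,9,10,11,12}
(X ∪ (Z ∩ X)) ∪ (X ∪ ((X^c ∩ (X △ Z)) \ X)) = {1,2,4,5,7,8,9,10,11,12}
|(X ∪ (Z ∩ X)) ∪ (X ∪ ((X^c ∩ (X △ Z)) \ X))| = 10

10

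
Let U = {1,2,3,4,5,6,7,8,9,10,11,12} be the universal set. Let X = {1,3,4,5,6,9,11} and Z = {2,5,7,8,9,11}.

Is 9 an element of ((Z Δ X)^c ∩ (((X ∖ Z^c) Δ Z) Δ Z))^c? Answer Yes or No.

9 ∈ Z and 9 ∈ X, so 9 ∉ Z Δ X
9 ∈ (Z Δ X)^c since 9 ∉ (Z Δ X)
9 ∈ Z, so 9 ∉ Z^c
9 ∈ X and 9 ∉ Z^c, so 9 ∈ X ∖ Z^c
9 ∈ (X ∖ Z^c) and 9 ∈ Z, so 9 ∉ (X ∖ Z^c) Δ Z
9 ∉ ((X ∖ Z^c) Δ Z) and 9 ∈ Z, so 9 ∈ ((X ∖ Z^c) Δ Z) Δ Z
9 ∈ (Z Δ X)^c and 9 ∈ (((X ∖ Z^c) Δ Z) Δ Z), so 9 ∈ (Z Δ X)^c ∩ (((X ∖ Z^c) Δ Z) Δ Z)
9 ∉ ((Z Δ X)^c ∩ (((X ∖ Z^c) Δ Z) Δ Z))^c since 9 ∈ ((Z Δ X)^c ∩ (((X ∖ Z^c) Δ Z) Δ Z))

No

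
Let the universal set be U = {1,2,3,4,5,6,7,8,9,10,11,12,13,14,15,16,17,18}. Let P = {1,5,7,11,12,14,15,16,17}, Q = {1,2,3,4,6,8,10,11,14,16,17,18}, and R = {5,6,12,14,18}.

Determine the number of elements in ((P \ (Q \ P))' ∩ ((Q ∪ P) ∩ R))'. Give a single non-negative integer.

16

Q \ P = {2,3,4,6,8,10,18}
P \ (Q \ P) = {1,5,7,11,12,14,15,16,17}
(P \ (Q \ P))' = {2,3,4,6,8,9,10,13,18}
Q ∪ P = {1,2,3,4,5,6,7,8,10,11,12,14,15,16,17,18}
(Q ∪ P) ∩ R = {5,6,12,14,18}
(P \ (Q \ P))' ∩ ((Q ∪ P) ∩ R) = {6,18}
((P \ (Q \ P))' ∩ ((Q ∪ P) ∩ R))' = {1,2,3,4,5,7,8,9,10,11,12,13,14,15,16,17}
|((P \ (Q \ P))' ∩ ((Q ∪ P) ∩ R))'| = 16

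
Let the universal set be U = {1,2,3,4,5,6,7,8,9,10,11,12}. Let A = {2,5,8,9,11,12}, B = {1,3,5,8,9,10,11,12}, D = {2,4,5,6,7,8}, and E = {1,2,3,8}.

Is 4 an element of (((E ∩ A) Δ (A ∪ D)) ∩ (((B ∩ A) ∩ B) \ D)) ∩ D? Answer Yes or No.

4 ∉ E and 4 ∉ A, so 4 ∉ E ∩ A
4 ∉ A and 4 ∈ D, so 4 ∈ A ∪ D
4 ∉ (E ∩ A) and 4 ∈ (A ∪ D), so 4 ∈ (E ∩ A) Δ (A ∪ D)
4 ∉ B and 4 ∉ A, so 4 ∉ B ∩ A
4 ∉ (B ∩ A) and 4 ∉ B, so 4 ∉ (B ∩ A) ∩ B
4 ∉ ((B ∩ A) ∩ B) and 4 ∈ D, so 4 ∉ ((B ∩ A) ∩ B) \ D
4 ∈ ((E ∩ A) Δ (A ∪ D)) and 4 ∉ (((B ∩ A) ∩ B) \ D), so 4 ∉ ((E ∩ A) Δ (A ∪ D)) ∩ (((B ∩ A) ∩ B) \ D)
4 ∉ (((E ∩ A) Δ (A ∪ D)) ∩ (((B ∩ A) ∩ B) \ D)) and 4 ∈ D, so 4 ∉ (((E ∩ A) Δ (A ∪ D)) ∩ (((B ∩ A) ∩ B) \ D)) ∩ D

No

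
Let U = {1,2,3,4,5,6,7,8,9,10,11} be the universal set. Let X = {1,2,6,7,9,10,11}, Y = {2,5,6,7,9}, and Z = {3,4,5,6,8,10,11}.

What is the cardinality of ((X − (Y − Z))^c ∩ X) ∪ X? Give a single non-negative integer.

Y − Z = {2,7,9}
X − (Y − Z) = {1,6,10,11}
(X − (Y − Z))^c = {2,3,4,5,7,8,9}
(X − (Y − Z))^c ∩ X = {2,7,9}
((X − (Y − Z))^c ∩ X) ∪ X = {1,2,6,7,9,10,11}
|((X − (Y − Z))^c ∩ X) ∪ X| = 7

7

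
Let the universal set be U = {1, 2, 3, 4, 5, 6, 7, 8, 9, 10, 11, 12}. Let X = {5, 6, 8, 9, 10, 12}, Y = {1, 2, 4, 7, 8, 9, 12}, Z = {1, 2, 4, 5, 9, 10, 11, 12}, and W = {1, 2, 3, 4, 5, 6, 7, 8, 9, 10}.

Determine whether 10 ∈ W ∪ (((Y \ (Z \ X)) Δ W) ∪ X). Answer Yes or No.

10 ∈ Z and 10 ∈ X, so 10 ∉ Z \ X
10 ∉ Y and 10 ∉ (Z \ X), so 10 ∉ Y \ (Z \ X)
10 ∉ (Y \ (Z \ X)) and 10 ∈ W, so 10 ∈ (Y \ (Z \ X)) Δ W
10 ∈ ((Y \ (Z \ X)) Δ W) and 10 ∈ X, so 10 ∈ ((Y \ (Z \ X)) Δ W) ∪ X
10 ∈ W and 10 ∈ (((Y \ (Z \ X)) Δ W) ∪ X), so 10 ∈ W ∪ (((Y \ (Z \ X)) Δ W) ∪ X)

Yes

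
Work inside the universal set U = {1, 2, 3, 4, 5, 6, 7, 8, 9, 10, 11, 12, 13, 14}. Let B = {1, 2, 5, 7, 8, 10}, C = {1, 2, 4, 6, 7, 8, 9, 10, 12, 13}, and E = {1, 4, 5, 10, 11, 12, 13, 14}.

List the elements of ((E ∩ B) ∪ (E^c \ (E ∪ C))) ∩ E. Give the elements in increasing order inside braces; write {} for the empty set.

E ∩ B = {1, 5, 10}
E^c = {2, 3, 6, 7, 8, 9}
E ∪ C = {1, 2, 4, 5, 6, 7, 8, 9, 10, 11, 12, 13, 14}
E^c \ (E ∪ C) = {3}
(E ∩ B) ∪ (E^c \ (E ∪ C)) = {1, 3, 5, 10}
((E ∩ B) ∪ (E^c \ (E ∪ C))) ∩ E = {1, 5, 10}

{1, 5, 10}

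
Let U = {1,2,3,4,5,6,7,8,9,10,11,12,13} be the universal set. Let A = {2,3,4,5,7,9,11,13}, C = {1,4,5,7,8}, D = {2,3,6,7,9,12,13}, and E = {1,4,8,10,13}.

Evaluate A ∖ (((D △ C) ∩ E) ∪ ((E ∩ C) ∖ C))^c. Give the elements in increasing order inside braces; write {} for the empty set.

{4,13}

D △ C = {1,2,3,4,5,6,8,9,12,13}
(D △ C) ∩ E = {1,4,8,13}
E ∩ C = {1,4,8}
(E ∩ C) ∖ C = {}
((D △ C) ∩ E) ∪ ((E ∩ C) ∖ C) = {1,4,8,13}
(((D △ C) ∩ E) ∪ ((E ∩ C) ∖ C))^c = {2,3,5,6,7,9,10,11,12}
A ∖ (((D △ C) ∩ E) ∪ ((E ∩ C) ∖ C))^c = {4,13}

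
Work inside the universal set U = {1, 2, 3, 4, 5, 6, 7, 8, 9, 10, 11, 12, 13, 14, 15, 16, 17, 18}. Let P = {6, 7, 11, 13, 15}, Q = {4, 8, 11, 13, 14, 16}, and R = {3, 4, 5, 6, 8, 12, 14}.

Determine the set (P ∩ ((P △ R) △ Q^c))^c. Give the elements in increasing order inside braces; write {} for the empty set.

{1, 2, 3, 4, 5, 7, 8, 9, 10, 12, 14, 15, 16, 17, 18}

P △ R = {3, 4, 5, 7, 8, 11, 12, 13, 14, 15}
Q^c = {1, 2, 3, 5, 6, 7, 9, 10, 12, 15, 17, 18}
(P △ R) △ Q^c = {1, 2, 4, 6, 8, 9, 10, 11, 13, 14, 17, 18}
P ∩ ((P △ R) △ Q^c) = {6, 11, 13}
(P ∩ ((P △ R) △ Q^c))^c = {1, 2, 3, 4, 5, 7, 8, 9, 10, 12, 14, 15, 16, 17, 18}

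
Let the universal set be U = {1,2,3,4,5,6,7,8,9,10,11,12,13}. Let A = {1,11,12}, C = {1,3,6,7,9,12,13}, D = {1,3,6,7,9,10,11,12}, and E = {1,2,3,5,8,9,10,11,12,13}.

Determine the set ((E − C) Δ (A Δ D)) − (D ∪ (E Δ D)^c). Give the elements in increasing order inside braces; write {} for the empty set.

E − C = {2,5,8,10,11}
A Δ D = {3,6,7,9,10}
(E − C) Δ (A Δ D) = {2,3,5,6,7,8,9,11}
E Δ D = {2,5,6,7,8,13}
(E Δ D)^c = {1,3,4,9,10,11,12}
D ∪ (E Δ D)^c = {1,3,4,6,7,9,10,11,12}
((E − C) Δ (A Δ D)) − (D ∪ (E Δ D)^c) = {2,5,8}

{2,5,8}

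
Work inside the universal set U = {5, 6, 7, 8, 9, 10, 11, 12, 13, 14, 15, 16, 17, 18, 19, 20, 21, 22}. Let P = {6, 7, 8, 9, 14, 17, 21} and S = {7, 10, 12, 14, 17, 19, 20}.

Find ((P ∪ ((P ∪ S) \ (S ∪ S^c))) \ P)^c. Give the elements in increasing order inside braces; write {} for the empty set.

P ∪ S = {6, 7, 8, 9, 10, 12, 14, 17, 19, 20, 21}
S^c = {5, 6, 8, 9, 11, 13, 15, 16, 18, 21, 22}
S ∪ S^c = {5, 6, 7, 8, 9, 10, 11, 12, 13, 14, 15, 16, 17, 18, 19, 20, 21, 22}
(P ∪ S) \ (S ∪ S^c) = {}
P ∪ ((P ∪ S) \ (S ∪ S^c)) = {6, 7, 8, 9, 14, 17, 21}
(P ∪ ((P ∪ S) \ (S ∪ S^c))) \ P = {}
((P ∪ ((P ∪ S) \ (S ∪ S^c))) \ P)^c = {5, 6, 7, 8, 9, 10, 11, 12, 13, 14, 15, 16, 17, 18, 19, 20, 21, 22}

{5, 6, 7, 8, 9, 10, 11, 12, 13, 14, 15, 16, 17, 18, 19, 20, 21, 22}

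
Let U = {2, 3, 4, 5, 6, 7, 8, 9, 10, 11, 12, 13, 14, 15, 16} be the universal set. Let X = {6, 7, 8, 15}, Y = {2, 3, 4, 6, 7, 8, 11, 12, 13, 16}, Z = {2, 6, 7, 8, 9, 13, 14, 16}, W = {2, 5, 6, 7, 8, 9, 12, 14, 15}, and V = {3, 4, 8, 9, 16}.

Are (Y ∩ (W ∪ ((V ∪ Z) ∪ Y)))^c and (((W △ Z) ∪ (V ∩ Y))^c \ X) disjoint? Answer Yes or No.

V ∪ Z = {2, 3, 4, 6, 7, 8, 9, 13, 14, 16}
(V ∪ Z) ∪ Y = {2, 3, 4, 6, 7, 8, 9, 11, 12, 13, 14, 16}
W ∪ ((V ∪ Z) ∪ Y) = {2, 3, 4, 5, 6, 7, 8, 9, 11, 12, 13, 14, 15, 16}
Y ∩ (W ∪ ((V ∪ Z) ∪ Y)) = {2, 3, 4, 6, 7, 8, 11, 12, 13, 16}
(Y ∩ (W ∪ ((V ∪ Z) ∪ Y)))^c = {5, 9, 10, 14, 15}
W △ Z = {5, 12, 13, 15, 16}
V ∩ Y = {3, 4, 8, 16}
(W △ Z) ∪ (V ∩ Y) = {3, 4, 5, 8, 12, 13, 15, 16}
((W △ Z) ∪ (V ∩ Y))^c = {2, 6, 7, 9, 10, 11, 14}
((W △ Z) ∪ (V ∩ Y))^c \ X = {2, 9, 10, 11, 14}
9 lies in both, so they are not disjoint.

No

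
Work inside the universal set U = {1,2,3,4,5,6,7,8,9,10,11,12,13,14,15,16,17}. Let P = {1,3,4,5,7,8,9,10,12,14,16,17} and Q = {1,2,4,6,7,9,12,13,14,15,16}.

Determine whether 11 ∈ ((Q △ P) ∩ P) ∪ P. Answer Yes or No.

11 ∉ Q and 11 ∉ P, so 11 ∉ Q △ P
11 ∉ (Q △ P) and 11 ∉ P, so 11 ∉ (Q △ P) ∩ P
11 ∉ ((Q △ P) ∩ P) and 11 ∉ P, so 11 ∉ ((Q △ P) ∩ P) ∪ P

No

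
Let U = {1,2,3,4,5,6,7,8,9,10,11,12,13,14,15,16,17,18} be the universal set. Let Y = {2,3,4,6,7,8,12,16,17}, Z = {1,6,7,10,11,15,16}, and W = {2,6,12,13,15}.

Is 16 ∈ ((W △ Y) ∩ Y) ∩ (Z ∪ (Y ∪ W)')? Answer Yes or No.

16 ∉ W and 16 ∈ Y, so 16 ∈ W △ Y
16 ∈ (W △ Y) and 16 ∈ Y, so 16 ∈ (W △ Y) ∩ Y
16 ∈ Y and 16 ∉ W, so 16 ∈ Y ∪ W
16 ∉ (Y ∪ W)' since 16 ∈ (Y ∪ W)
16 ∈ Z and 16 ∉ (Y ∪ W)', so 16 ∈ Z ∪ (Y ∪ W)'
16 ∈ ((W △ Y) ∩ Y) and 16 ∈ (Z ∪ (Y ∪ W)'), so 16 ∈ ((W △ Y) ∩ Y) ∩ (Z ∪ (Y ∪ W)')

Yes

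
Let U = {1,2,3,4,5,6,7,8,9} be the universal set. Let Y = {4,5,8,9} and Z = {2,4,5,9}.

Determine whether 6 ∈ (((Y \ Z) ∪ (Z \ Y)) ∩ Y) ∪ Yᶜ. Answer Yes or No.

Yes

6 ∉ Y and 6 ∉ Z, so 6 ∉ Y \ Z
6 ∉ Z and 6 ∉ Y, so 6 ∉ Z \ Y
6 ∉ (Y \ Z) and 6 ∉ (Z \ Y), so 6 ∉ (Y \ Z) ∪ (Z \ Y)
6 ∉ ((Y \ Z) ∪ (Z \ Y)) and 6 ∉ Y, so 6 ∉ ((Y \ Z) ∪ (Z \ Y)) ∩ Y
6 ∉ Y, so 6 ∈ Yᶜ
6 ∉ (((Y \ Z) ∪ (Z \ Y)) ∩ Y) and 6 ∈ Yᶜ, so 6 ∈ (((Y \ Z) ∪ (Z \ Y)) ∩ Y) ∪ Yᶜ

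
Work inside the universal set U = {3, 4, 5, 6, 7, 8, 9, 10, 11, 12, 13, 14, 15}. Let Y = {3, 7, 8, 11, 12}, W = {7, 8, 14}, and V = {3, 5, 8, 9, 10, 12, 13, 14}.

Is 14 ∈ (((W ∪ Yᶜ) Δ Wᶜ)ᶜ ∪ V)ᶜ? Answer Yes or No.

No

14 ∉ Y, so 14 ∈ Yᶜ
14 ∈ W and 14 ∈ Yᶜ, so 14 ∈ W ∪ Yᶜ
14 ∈ W, so 14 ∉ Wᶜ
14 ∈ (W ∪ Yᶜ) and 14 ∉ Wᶜ, so 14 ∈ (W ∪ Yᶜ) Δ Wᶜ
14 ∉ ((W ∪ Yᶜ) Δ Wᶜ)ᶜ since 14 ∈ ((W ∪ Yᶜ) Δ Wᶜ)
14 ∉ ((W ∪ Yᶜ) Δ Wᶜ)ᶜ and 14 ∈ V, so 14 ∈ ((W ∪ Yᶜ) Δ Wᶜ)ᶜ ∪ V
14 ∉ (((W ∪ Yᶜ) Δ Wᶜ)ᶜ ∪ V)ᶜ since 14 ∈ (((W ∪ Yᶜ) Δ Wᶜ)ᶜ ∪ V)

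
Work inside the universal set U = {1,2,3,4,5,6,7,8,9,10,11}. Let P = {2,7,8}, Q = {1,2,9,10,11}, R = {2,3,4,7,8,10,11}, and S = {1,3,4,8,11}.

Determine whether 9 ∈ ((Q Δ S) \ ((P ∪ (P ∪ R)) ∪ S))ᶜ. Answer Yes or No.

9 ∈ Q and 9 ∉ S, so 9 ∈ Q Δ S
9 ∉ P and 9 ∉ R, so 9 ∉ P ∪ R
9 ∉ P and 9 ∉ (P ∪ R), so 9 ∉ P ∪ (P ∪ R)
9 ∉ (P ∪ (P ∪ R)) and 9 ∉ S, so 9 ∉ (P ∪ (P ∪ R)) ∪ S
9 ∈ (Q Δ S) and 9 ∉ ((P ∪ (P ∪ R)) ∪ S), so 9 ∈ (Q Δ S) \ ((P ∪ (P ∪ R)) ∪ S)
9 ∉ ((Q Δ S) \ ((P ∪ (P ∪ R)) ∪ S))ᶜ since 9 ∈ ((Q Δ S) \ ((P ∪ (P ∪ R)) ∪ S))

No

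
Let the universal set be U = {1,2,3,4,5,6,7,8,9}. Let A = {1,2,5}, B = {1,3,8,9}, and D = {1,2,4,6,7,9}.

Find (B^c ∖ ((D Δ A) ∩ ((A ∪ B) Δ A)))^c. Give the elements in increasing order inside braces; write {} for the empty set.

B^c = {2,4,5,6,7}
D Δ A = {4,5,6,7,9}
A ∪ B = {1,2,3,5,8,9}
(A ∪ B) Δ A = {3,8,9}
(D Δ A) ∩ ((A ∪ B) Δ A) = {9}
B^c ∖ ((D Δ A) ∩ ((A ∪ B) Δ A)) = {2,4,5,6,7}
(B^c ∖ ((D Δ A) ∩ ((A ∪ B) Δ A)))^c = {1,3,8,9}

{1,3,8,9}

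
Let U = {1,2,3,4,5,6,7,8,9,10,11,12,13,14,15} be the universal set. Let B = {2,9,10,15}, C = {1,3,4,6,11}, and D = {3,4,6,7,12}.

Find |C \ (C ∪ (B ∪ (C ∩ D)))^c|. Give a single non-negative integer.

C ∩ D = {3,4,6}
B ∪ (C ∩ D) = {2,3,4,6,9,10,15}
C ∪ (B ∪ (C ∩ D)) = {1,2,3,4,6,9,10,11,15}
(C ∪ (B ∪ (C ∩ D)))^c = {5,7,8,12,13,14}
C \ (C ∪ (B ∪ (C ∩ D)))^c = {1,3,4,6,11}
|C \ (C ∪ (B ∪ (C ∩ D)))^c| = 5

5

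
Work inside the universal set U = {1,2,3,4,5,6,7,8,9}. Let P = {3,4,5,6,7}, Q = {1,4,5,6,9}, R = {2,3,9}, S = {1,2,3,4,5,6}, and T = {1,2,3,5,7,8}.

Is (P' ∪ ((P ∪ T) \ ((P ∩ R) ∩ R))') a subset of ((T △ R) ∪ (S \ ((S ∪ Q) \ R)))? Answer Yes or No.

Yes

P' = {1,2,8,9}
P ∪ T = {1,2,3,4,5,6,7,8}
P ∩ R = {3}
(P ∩ R) ∩ R = {3}
(P ∪ T) \ ((P ∩ R) ∩ R) = {1,2,4,5,6,7,8}
((P ∪ T) \ ((P ∩ R) ∩ R))' = {3,9}
P' ∪ ((P ∪ T) \ ((P ∩ R) ∩ R))' = {1,2,3,8,9}
T △ R = {1,5,7,8,9}
S ∪ Q = {1,2,3,4,5,6,9}
(S ∪ Q) \ R = {1,4,5,6}
S \ ((S ∪ Q) \ R) = {2,3}
(T △ R) ∪ (S \ ((S ∪ Q) \ R)) = {1,2,3,5,7,8,9}
Every element of {1,2,3,8,9} is in {1,2,3,5,7,8,9}, so P' ∪ ((P ∪ T) \ ((P ∩ R) ∩ R))' ⊆ (T △ R) ∪ (S \ ((S ∪ Q) \ R)).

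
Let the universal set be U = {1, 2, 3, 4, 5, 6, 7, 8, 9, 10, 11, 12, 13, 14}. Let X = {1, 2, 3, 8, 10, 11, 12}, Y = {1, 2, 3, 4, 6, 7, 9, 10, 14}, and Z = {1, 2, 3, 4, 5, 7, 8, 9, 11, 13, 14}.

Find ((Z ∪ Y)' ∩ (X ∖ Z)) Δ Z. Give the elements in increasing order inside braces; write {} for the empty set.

Z ∪ Y = {1, 2, 3, 4, 5, 6, 7, 8, 9, 10, 11, 13, 14}
(Z ∪ Y)' = {12}
X ∖ Z = {10, 12}
(Z ∪ Y)' ∩ (X ∖ Z) = {12}
((Z ∪ Y)' ∩ (X ∖ Z)) Δ Z = {1, 2, 3, 4, 5, 7, 8, 9, 11, 12, 13, 14}

{1, 2, 3, 4, 5, 7, 8, 9, 11, 12, 13, 14}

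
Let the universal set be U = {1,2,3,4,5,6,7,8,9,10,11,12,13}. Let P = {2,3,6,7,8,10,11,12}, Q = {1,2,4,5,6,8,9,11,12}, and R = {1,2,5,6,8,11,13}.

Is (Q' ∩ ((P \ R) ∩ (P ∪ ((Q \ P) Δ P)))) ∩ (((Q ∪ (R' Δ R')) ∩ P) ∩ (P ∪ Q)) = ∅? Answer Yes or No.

Q' = {3,7,10,13}
P \ R = {3,7,10,12}
Q \ P = {1,4,5,9}
(Q \ P) Δ P = {1,2,3,4,5,6,7,8,9,10,11,12}
P ∪ ((Q \ P) Δ P) = {1,2,3,4,5,6,7,8,9,10,11,12}
(P \ R) ∩ (P ∪ ((Q \ P) Δ P)) = {3,7,10,12}
Q' ∩ ((P \ R) ∩ (P ∪ ((Q \ P) Δ P))) = {3,7,10}
R' = {3,4,7,9,10,12}
R' Δ R' = {}
Q ∪ (R' Δ R') = {1,2,4,5,6,8,9,11,12}
(Q ∪ (R' Δ R')) ∩ P = {2,6,8,11,12}
P ∪ Q = {1,2,3,4,5,6,7,8,9,10,11,12}
((Q ∪ (R' Δ R')) ∩ P) ∩ (P ∪ Q) = {2,6,8,11,12}
{3,7,10} and {2,6,8,11,12} share no elements.

Yes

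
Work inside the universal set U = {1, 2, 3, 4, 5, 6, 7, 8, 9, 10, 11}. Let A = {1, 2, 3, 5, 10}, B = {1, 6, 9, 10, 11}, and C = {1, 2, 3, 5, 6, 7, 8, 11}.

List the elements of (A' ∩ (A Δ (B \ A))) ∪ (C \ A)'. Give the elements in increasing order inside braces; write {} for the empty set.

{1, 2, 3, 4, 5, 6, 9, 10, 11}

A' = {4, 6, 7, 8, 9, 11}
B \ A = {6, 9, 11}
A Δ (B \ A) = {1, 2, 3, 5, 6, 9, 10, 11}
A' ∩ (A Δ (B \ A)) = {6, 9, 11}
C \ A = {6, 7, 8, 11}
(C \ A)' = {1, 2, 3, 4, 5, 9, 10}
(A' ∩ (A Δ (B \ A))) ∪ (C \ A)' = {1, 2, 3, 4, 5, 6, 9, 10, 11}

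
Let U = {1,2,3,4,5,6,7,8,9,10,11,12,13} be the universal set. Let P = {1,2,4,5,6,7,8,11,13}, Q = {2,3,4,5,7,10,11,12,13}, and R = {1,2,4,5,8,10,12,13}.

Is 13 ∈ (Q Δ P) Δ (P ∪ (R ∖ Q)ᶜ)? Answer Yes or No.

13 ∈ Q and 13 ∈ P, so 13 ∉ Q Δ P
13 ∈ R and 13 ∈ Q, so 13 ∉ R ∖ Q
13 ∈ (R ∖ Q)ᶜ since 13 ∉ (R ∖ Q)
13 ∈ P and 13 ∈ (R ∖ Q)ᶜ, so 13 ∈ P ∪ (R ∖ Q)ᶜ
13 ∉ (Q Δ P) and 13 ∈ (P ∪ (R ∖ Q)ᶜ), so 13 ∈ (Q Δ P) Δ (P ∪ (R ∖ Q)ᶜ)

Yes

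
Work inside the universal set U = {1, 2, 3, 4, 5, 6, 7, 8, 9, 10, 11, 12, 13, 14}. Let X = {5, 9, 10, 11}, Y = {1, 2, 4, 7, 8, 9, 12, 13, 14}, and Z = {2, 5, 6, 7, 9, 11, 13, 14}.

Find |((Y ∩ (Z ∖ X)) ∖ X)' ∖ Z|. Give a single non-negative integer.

Z ∖ X = {2, 6, 7, 13, 14}
Y ∩ (Z ∖ X) = {2, 7, 13, 14}
(Y ∩ (Z ∖ X)) ∖ X = {2, 7, 13, 14}
((Y ∩ (Z ∖ X)) ∖ X)' = {1, 3, 4, 5, 6, 8, 9, 10, 11, 12}
((Y ∩ (Z ∖ X)) ∖ X)' ∖ Z = {1, 3, 4, 8, 10, 12}
|((Y ∩ (Z ∖ X)) ∖ X)' ∖ Z| = 6

6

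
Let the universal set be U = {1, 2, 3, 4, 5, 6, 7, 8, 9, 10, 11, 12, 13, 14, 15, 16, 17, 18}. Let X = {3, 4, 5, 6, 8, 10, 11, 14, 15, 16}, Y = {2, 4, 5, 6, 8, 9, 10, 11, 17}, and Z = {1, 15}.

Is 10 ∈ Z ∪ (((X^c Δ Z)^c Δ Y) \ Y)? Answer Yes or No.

10 ∈ X, so 10 ∉ X^c
10 ∉ X^c and 10 ∉ Z, so 10 ∉ X^c Δ Z
10 ∈ (X^c Δ Z)^c since 10 ∉ (X^c Δ Z)
10 ∈ (X^c Δ Z)^c and 10 ∈ Y, so 10 ∉ (X^c Δ Z)^c Δ Y
10 ∉ ((X^c Δ Z)^c Δ Y) and 10 ∈ Y, so 10 ∉ ((X^c Δ Z)^c Δ Y) \ Y
10 ∉ Z and 10 ∉ (((X^c Δ Z)^c Δ Y) \ Y), so 10 ∉ Z ∪ (((X^c Δ Z)^c Δ Y) \ Y)

No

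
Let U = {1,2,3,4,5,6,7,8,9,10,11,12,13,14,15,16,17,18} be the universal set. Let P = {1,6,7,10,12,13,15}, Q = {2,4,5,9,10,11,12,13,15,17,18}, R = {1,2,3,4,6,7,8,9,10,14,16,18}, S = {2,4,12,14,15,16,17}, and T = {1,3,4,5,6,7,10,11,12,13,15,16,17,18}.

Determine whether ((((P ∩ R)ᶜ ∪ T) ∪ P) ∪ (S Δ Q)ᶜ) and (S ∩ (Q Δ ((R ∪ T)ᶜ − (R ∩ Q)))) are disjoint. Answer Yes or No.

P ∩ R = {1,6,7,10}
(P ∩ R)ᶜ = {2,3,4,5,8,9,11,12,13,14,15,16,17,18}
(P ∩ R)ᶜ ∪ T = {1,2,3,4,5,6,7,8,9,10,11,12,13,14,15,16,17,18}
((P ∩ R)ᶜ ∪ T) ∪ P = {1,2,3,4,5,6,7,8,9,10,11,12,13,14,15,16,17,18}
S Δ Q = {5,9,10,11,13,14,16,18}
(S Δ Q)ᶜ = {1,2,3,4,6,7,8,12,15,17}
(((P ∩ R)ᶜ ∪ T) ∪ P) ∪ (S Δ Q)ᶜ = {1,2,3,4,5,6,7,8,9,10,11,12,13,14,15,16,17,18}
R ∪ T = {1,2,3,4,5,6,7,8,9,10,11,12,13,14,15,16,17,18}
(R ∪ T)ᶜ = {}
R ∩ Q = {2,4,9,10,18}
(R ∪ T)ᶜ − (R ∩ Q) = {}
Q Δ ((R ∪ T)ᶜ − (R ∩ Q)) = {2,4,5,9,10,11,12,13,15,17,18}
S ∩ (Q Δ ((R ∪ T)ᶜ − (R ∩ Q))) = {2,4,12,15,17}
2 lies in both, so they are not disjoint.

No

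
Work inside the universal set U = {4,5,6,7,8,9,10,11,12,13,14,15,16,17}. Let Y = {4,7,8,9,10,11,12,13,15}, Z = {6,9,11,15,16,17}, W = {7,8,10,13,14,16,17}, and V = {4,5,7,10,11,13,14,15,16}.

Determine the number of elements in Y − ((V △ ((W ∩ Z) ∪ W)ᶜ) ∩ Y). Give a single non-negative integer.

4

W ∩ Z = {16,17}
(W ∩ Z) ∪ W = {7,8,10,13,14,16,17}
((W ∩ Z) ∪ W)ᶜ = {4,5,6,9,11,12,15}
V △ ((W ∩ Z) ∪ W)ᶜ = {6,7,9,10,12,13,14,16}
(V △ ((W ∩ Z) ∪ W)ᶜ) ∩ Y = {7,9,10,12,13}
Y − ((V △ ((W ∩ Z) ∪ W)ᶜ) ∩ Y) = {4,8,11,15}
|Y − ((V △ ((W ∩ Z) ∪ W)ᶜ) ∩ Y)| = 4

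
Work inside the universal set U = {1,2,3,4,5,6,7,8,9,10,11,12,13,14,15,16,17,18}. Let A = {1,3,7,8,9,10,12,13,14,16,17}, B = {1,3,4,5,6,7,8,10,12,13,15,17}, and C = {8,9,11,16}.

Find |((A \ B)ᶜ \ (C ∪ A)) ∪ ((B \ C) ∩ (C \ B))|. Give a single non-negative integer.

A \ B = {9,14,16}
(A \ B)ᶜ = {1,2,3,4,5,6,7,8,10,11,12,13,15,17,18}
C ∪ A = {1,3,7,8,9,10,11,12,13,14,16,17}
(A \ B)ᶜ \ (C ∪ A) = {2,4,5,6,15,18}
B \ C = {1,3,4,5,6,7,10,12,13,15,17}
C \ B = {9,11,16}
(B \ C) ∩ (C \ B) = {}
((A \ B)ᶜ \ (C ∪ A)) ∪ ((B \ C) ∩ (C \ B)) = {2,4,5,6,15,18}
|((A \ B)ᶜ \ (C ∪ A)) ∪ ((B \ C) ∩ (C \ B))| = 6

6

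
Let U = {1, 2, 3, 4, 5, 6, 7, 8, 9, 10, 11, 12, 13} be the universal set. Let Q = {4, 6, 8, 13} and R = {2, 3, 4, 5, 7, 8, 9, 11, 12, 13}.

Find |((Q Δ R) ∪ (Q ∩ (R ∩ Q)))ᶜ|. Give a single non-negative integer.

2

Q Δ R = {2, 3, 5, 6, 7, 9, 11, 12}
R ∩ Q = {4, 8, 13}
Q ∩ (R ∩ Q) = {4, 8, 13}
(Q Δ R) ∪ (Q ∩ (R ∩ Q)) = {2, 3, 4, 5, 6, 7, 8, 9, 11, 12, 13}
((Q Δ R) ∪ (Q ∩ (R ∩ Q)))ᶜ = {1, 10}
|((Q Δ R) ∪ (Q ∩ (R ∩ Q)))ᶜ| = 2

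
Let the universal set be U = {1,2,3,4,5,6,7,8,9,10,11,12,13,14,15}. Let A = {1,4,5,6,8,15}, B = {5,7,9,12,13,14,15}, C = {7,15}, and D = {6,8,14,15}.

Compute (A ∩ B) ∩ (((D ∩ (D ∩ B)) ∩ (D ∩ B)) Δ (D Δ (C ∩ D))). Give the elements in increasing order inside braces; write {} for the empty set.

{15}

A ∩ B = {5,15}
D ∩ B = {14,15}
D ∩ (D ∩ B) = {14,15}
(D ∩ (D ∩ B)) ∩ (D ∩ B) = {14,15}
C ∩ D = {15}
D Δ (C ∩ D) = {6,8,14}
((D ∩ (D ∩ B)) ∩ (D ∩ B)) Δ (D Δ (C ∩ D)) = {6,8,15}
(A ∩ B) ∩ (((D ∩ (D ∩ B)) ∩ (D ∩ B)) Δ (D Δ (C ∩ D))) = {15}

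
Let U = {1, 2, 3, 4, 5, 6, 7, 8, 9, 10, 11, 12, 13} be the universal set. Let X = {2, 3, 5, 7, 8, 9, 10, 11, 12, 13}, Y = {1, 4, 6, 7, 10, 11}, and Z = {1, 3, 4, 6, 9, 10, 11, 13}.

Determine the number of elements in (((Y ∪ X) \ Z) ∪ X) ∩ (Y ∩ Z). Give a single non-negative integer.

2

Y ∪ X = {1, 2, 3, 4, 5, 6, 7, 8, 9, 10, 11, 12, 13}
(Y ∪ X) \ Z = {2, 5, 7, 8, 12}
((Y ∪ X) \ Z) ∪ X = {2, 3, 5, 7, 8, 9, 10, 11, 12, 13}
Y ∩ Z = {1, 4, 6, 10, 11}
(((Y ∪ X) \ Z) ∪ X) ∩ (Y ∩ Z) = {10, 11}
|(((Y ∪ X) \ Z) ∪ X) ∩ (Y ∩ Z)| = 2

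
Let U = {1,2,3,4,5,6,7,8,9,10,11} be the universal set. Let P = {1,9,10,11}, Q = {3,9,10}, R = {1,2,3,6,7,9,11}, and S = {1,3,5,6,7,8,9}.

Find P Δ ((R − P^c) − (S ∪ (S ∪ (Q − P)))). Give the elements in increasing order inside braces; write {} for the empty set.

P^c = {2,3,4,5,6,7,8}
R − P^c = {1,9,11}
Q − P = {3}
S ∪ (Q − P) = {1,3,5,6,7,8,9}
S ∪ (S ∪ (Q − P)) = {1,3,5,6,7,8,9}
(R − P^c) − (S ∪ (S ∪ (Q − P))) = {11}
P Δ ((R − P^c) − (S ∪ (S ∪ (Q − P)))) = {1,9,10}

{1,9,10}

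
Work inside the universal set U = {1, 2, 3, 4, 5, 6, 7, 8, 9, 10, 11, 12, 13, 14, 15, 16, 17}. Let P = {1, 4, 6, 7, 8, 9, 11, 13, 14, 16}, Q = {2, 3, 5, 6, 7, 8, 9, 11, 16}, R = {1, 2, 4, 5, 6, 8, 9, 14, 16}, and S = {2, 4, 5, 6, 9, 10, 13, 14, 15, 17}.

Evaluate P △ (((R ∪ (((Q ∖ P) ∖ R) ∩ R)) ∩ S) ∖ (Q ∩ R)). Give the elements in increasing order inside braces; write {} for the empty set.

{1, 6, 7, 8, 9, 11, 13, 16}

Q ∖ P = {2, 3, 5}
(Q ∖ P) ∖ R = {3}
((Q ∖ P) ∖ R) ∩ R = {}
R ∪ (((Q ∖ P) ∖ R) ∩ R) = {1, 2, 4, 5, 6, 8, 9, 14, 16}
(R ∪ (((Q ∖ P) ∖ R) ∩ R)) ∩ S = {2, 4, 5, 6, 9, 14}
Q ∩ R = {2, 5, 6, 8, 9, 16}
((R ∪ (((Q ∖ P) ∖ R) ∩ R)) ∩ S) ∖ (Q ∩ R) = {4, 14}
P △ (((R ∪ (((Q ∖ P) ∖ R) ∩ R)) ∩ S) ∖ (Q ∩ R)) = {1, 6, 7, 8, 9, 11, 13, 16}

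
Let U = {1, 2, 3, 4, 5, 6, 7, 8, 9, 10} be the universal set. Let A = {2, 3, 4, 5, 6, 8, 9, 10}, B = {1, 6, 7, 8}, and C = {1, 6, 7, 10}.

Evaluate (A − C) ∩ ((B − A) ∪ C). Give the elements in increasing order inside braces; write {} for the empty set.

{}

A − C = {2, 3, 4, 5, 8, 9}
B − A = {1, 7}
(B − A) ∪ C = {1, 6, 7, 10}
(A − C) ∩ ((B − A) ∪ C) = {}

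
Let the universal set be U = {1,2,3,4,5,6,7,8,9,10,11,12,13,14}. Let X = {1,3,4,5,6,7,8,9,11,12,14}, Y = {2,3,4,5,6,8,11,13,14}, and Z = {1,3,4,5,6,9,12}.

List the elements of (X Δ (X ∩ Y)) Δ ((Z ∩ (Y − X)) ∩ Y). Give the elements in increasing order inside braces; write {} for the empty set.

X ∩ Y = {3,4,5,6,8,11,14}
X Δ (X ∩ Y) = {1,7,9,12}
Y − X = {2,13}
Z ∩ (Y − X) = {}
(Z ∩ (Y − X)) ∩ Y = {}
(X Δ (X ∩ Y)) Δ ((Z ∩ (Y − X)) ∩ Y) = {1,7,9,12}

{1,7,9,12}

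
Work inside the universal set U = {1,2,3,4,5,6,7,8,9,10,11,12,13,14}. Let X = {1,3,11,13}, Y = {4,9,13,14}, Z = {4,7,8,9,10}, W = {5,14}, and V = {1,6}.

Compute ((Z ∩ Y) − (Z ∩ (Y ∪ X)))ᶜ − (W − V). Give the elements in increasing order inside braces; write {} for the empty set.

Z ∩ Y = {4,9}
Y ∪ X = {1,3,4,9,11,13,14}
Z ∩ (Y ∪ X) = {4,9}
(Z ∩ Y) − (Z ∩ (Y ∪ X)) = {}
((Z ∩ Y) − (Z ∩ (Y ∪ X)))ᶜ = {1,2,3,4,5,6,7,8,9,10,11,12,13,14}
W − V = {5,14}
((Z ∩ Y) − (Z ∩ (Y ∪ X)))ᶜ − (W − V) = {1,2,3,4,6,7,8,9,10,11,12,13}

{1,2,3,4,6,7,8,9,10,11,12,13}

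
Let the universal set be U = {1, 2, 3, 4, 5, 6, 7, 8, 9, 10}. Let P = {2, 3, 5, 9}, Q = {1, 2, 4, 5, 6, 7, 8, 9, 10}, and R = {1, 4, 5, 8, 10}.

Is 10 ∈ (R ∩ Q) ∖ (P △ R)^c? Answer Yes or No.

10 ∈ R and 10 ∈ Q, so 10 ∈ R ∩ Q
10 ∉ P and 10 ∈ R, so 10 ∈ P △ R
10 ∉ (P △ R)^c since 10 ∈ (P △ R)
10 ∈ (R ∩ Q) and 10 ∉ (P △ R)^c, so 10 ∈ (R ∩ Q) ∖ (P △ R)^c

Yes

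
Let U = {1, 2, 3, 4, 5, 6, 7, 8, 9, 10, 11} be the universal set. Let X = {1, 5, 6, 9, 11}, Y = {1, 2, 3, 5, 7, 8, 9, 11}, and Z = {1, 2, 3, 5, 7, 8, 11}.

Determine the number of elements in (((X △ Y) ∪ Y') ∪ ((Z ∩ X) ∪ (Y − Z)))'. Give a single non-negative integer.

X △ Y = {2, 3, 6, 7, 8}
Y' = {4, 6, 10}
(X △ Y) ∪ Y' = {2, 3, 4, 6, 7, 8, 10}
Z ∩ X = {1, 5, 11}
Y − Z = {9}
(Z ∩ X) ∪ (Y − Z) = {1, 5, 9, 11}
((X △ Y) ∪ Y') ∪ ((Z ∩ X) ∪ (Y − Z)) = {1, 2, 3, 4, 5, 6, 7, 8, 9, 10, 11}
(((X △ Y) ∪ Y') ∪ ((Z ∩ X) ∪ (Y − Z)))' = {}
|(((X △ Y) ∪ Y') ∪ ((Z ∩ X) ∪ (Y − Z)))'| = 0

0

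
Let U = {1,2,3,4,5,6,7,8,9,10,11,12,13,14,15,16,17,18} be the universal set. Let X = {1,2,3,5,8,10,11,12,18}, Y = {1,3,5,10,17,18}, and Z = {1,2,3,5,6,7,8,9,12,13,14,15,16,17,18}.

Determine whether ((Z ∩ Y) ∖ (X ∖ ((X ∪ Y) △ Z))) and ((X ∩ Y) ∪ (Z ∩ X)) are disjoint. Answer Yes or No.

Yes

Z ∩ Y = {1,3,5,17,18}
X ∪ Y = {1,2,3,5,8,10,11,12,17,18}
(X ∪ Y) △ Z = {6,7,9,10,11,13,14,15,16}
X ∖ ((X ∪ Y) △ Z) = {1,2,3,5,8,12,18}
(Z ∩ Y) ∖ (X ∖ ((X ∪ Y) △ Z)) = {17}
X ∩ Y = {1,3,5,10,18}
Z ∩ X = {1,2,3,5,8,12,18}
(X ∩ Y) ∪ (Z ∩ X) = {1,2,3,5,8,10,12,18}
{17} and {1,2,3,5,8,10,12,18} share no elements.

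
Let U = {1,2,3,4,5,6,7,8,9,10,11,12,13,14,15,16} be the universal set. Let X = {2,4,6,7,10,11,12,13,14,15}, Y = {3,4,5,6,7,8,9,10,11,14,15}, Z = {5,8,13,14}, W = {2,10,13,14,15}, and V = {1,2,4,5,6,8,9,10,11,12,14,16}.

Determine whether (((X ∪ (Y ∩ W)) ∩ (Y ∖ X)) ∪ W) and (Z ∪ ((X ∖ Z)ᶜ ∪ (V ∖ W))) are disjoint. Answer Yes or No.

Y ∩ W = {10,14,15}
X ∪ (Y ∩ W) = {2,4,6,7,10,11,12,13,14,15}
Y ∖ X = {3,5,8,9}
(X ∪ (Y ∩ W)) ∩ (Y ∖ X) = {}
((X ∪ (Y ∩ W)) ∩ (Y ∖ X)) ∪ W = {2,10,13,14,15}
X ∖ Z = {2,4,6,7,10,11,12,15}
(X ∖ Z)ᶜ = {1,3,5,8,9,13,14,16}
V ∖ W = {1,4,5,6,8,9,11,12,16}
(X ∖ Z)ᶜ ∪ (V ∖ W) = {1,3,4,5,6,8,9,11,12,13,14,16}
Z ∪ ((X ∖ Z)ᶜ ∪ (V ∖ W)) = {1,3,4,5,6,8,9,11,12,13,14,16}
13 lies in both, so they are not disjoint.

No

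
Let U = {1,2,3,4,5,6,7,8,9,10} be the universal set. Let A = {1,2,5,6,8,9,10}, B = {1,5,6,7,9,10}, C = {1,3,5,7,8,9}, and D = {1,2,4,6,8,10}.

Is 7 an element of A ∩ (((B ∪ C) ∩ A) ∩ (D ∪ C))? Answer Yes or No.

7 ∈ B and 7 ∈ C, so 7 ∈ B ∪ C
7 ∈ (B ∪ C) and 7 ∉ A, so 7 ∉ (B ∪ C) ∩ A
7 ∉ D and 7 ∈ C, so 7 ∈ D ∪ C
7 ∉ ((B ∪ C) ∩ A) and 7 ∈ (D ∪ C), so 7 ∉ ((B ∪ C) ∩ A) ∩ (D ∪ C)
7 ∉ A and 7 ∉ (((B ∪ C) ∩ A) ∩ (D ∪ C)), so 7 ∉ A ∩ (((B ∪ C) ∩ A) ∩ (D ∪ C))

No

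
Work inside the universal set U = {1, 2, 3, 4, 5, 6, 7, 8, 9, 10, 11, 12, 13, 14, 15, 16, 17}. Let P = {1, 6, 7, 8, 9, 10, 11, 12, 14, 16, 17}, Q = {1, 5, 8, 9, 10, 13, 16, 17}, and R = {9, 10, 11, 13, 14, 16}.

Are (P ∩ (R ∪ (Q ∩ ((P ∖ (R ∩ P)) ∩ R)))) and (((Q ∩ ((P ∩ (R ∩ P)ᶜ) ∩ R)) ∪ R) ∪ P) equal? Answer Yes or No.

No

R ∩ P = {9, 10, 11, 14, 16}
P ∖ (R ∩ P) = {1, 6, 7, 8, 12, 17}
(P ∖ (R ∩ P)) ∩ R = {}
Q ∩ ((P ∖ (R ∩ P)) ∩ R) = {}
R ∪ (Q ∩ ((P ∖ (R ∩ P)) ∩ R)) = {9, 10, 11, 13, 14, 16}
P ∩ (R ∪ (Q ∩ ((P ∖ (R ∩ P)) ∩ R))) = {9, 10, 11, 14, 16}
(R ∩ P)ᶜ = {1, 2, 3, 4, 5, 6, 7, 8, 12, 13, 15, 17}
P ∩ (R ∩ P)ᶜ = {1, 6, 7, 8, 12, 17}
(P ∩ (R ∩ P)ᶜ) ∩ R = {}
Q ∩ ((P ∩ (R ∩ P)ᶜ) ∩ R) = {}
(Q ∩ ((P ∩ (R ∩ P)ᶜ) ∩ R)) ∪ R = {9, 10, 11, 13, 14, 16}
((Q ∩ ((P ∩ (R ∩ P)ᶜ) ∩ R)) ∪ R) ∪ P = {1, 6, 7, 8, 9, 10, 11, 12, 13, 14, 16, 17}
1 ∈ ((Q ∩ ((P ∩ (R ∩ P)ᶜ) ∩ R)) ∪ R) ∪ P but 1 ∉ P ∩ (R ∪ (Q ∩ ((P ∖ (R ∩ P)) ∩ R))), so they differ.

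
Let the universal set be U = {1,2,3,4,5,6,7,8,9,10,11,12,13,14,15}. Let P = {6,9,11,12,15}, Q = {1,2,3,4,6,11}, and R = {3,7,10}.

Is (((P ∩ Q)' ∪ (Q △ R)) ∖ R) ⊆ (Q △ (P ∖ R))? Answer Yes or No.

P ∩ Q = {6,11}
(P ∩ Q)' = {1,2,3,4,5,7,8,9,10,12,13,14,15}
Q △ R = {1,2,4,6,7,10,11}
(P ∩ Q)' ∪ (Q △ R) = {1,2,3,4,5,6,7,8,9,10,11,12,13,14,15}
((P ∩ Q)' ∪ (Q △ R)) ∖ R = {1,2,4,5,6,8,9,11,12,13,14,15}
P ∖ R = {6,9,11,12,15}
Q △ (P ∖ R) = {1,2,3,4,9,12,15}
5 ∈ ((P ∩ Q)' ∪ (Q △ R)) ∖ R but 5 ∉ Q △ (P ∖ R), so the inclusion fails.

No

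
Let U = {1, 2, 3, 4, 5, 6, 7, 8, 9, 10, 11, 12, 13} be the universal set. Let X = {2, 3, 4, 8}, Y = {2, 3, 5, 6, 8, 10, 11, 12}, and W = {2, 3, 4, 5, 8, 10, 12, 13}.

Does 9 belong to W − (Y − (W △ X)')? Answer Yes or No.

9 ∉ W and 9 ∉ X, so 9 ∉ W △ X
9 ∈ (W △ X)' since 9 ∉ (W △ X)
9 ∉ Y and 9 ∈ (W △ X)', so 9 ∉ Y − (W △ X)'
9 ∉ W and 9 ∉ (Y − (W △ X)'), so 9 ∉ W − (Y − (W △ X)')

No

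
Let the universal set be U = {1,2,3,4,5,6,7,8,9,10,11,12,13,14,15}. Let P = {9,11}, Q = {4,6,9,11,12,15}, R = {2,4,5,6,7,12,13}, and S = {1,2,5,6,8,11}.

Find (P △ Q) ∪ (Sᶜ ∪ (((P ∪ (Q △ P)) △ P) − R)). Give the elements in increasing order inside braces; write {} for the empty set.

{3,4,6,7,9,10,12,13,14,15}

P △ Q = {4,6,12,15}
Sᶜ = {3,4,7,9,10,12,13,14,15}
Q △ P = {4,6,12,15}
P ∪ (Q △ P) = {4,6,9,11,12,15}
(P ∪ (Q △ P)) △ P = {4,6,12,15}
((P ∪ (Q △ P)) △ P) − R = {15}
Sᶜ ∪ (((P ∪ (Q △ P)) △ P) − R) = {3,4,7,9,10,12,13,14,15}
(P △ Q) ∪ (Sᶜ ∪ (((P ∪ (Q △ P)) △ P) − R)) = {3,4,6,7,9,10,12,13,14,15}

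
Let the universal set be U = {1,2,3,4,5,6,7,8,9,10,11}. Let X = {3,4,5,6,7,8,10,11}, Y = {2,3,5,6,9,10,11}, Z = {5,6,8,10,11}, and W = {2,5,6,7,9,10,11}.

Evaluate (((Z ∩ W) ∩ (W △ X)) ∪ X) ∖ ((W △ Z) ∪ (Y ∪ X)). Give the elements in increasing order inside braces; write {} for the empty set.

{}

Z ∩ W = {5,6,10,11}
W △ X = {2,3,4,8,9}
(Z ∩ W) ∩ (W △ X) = {}
((Z ∩ W) ∩ (W △ X)) ∪ X = {3,4,5,6,7,8,10,11}
W △ Z = {2,7,8,9}
Y ∪ X = {2,3,4,5,6,7,8,9,10,11}
(W △ Z) ∪ (Y ∪ X) = {2,3,4,5,6,7,8,9,10,11}
(((Z ∩ W) ∩ (W △ X)) ∪ X) ∖ ((W △ Z) ∪ (Y ∪ X)) = {}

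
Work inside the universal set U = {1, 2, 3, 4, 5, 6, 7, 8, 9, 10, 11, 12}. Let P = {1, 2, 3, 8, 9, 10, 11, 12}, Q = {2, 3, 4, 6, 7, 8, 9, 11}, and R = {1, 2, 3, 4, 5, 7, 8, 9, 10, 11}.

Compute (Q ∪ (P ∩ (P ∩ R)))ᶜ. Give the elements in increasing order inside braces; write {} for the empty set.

P ∩ R = {1, 2, 3, 8, 9, 10, 11}
P ∩ (P ∩ R) = {1, 2, 3, 8, 9, 10, 11}
Q ∪ (P ∩ (P ∩ R)) = {1, 2, 3, 4, 6, 7, 8, 9, 10, 11}
(Q ∪ (P ∩ (P ∩ R)))ᶜ = {5, 12}

{5, 12}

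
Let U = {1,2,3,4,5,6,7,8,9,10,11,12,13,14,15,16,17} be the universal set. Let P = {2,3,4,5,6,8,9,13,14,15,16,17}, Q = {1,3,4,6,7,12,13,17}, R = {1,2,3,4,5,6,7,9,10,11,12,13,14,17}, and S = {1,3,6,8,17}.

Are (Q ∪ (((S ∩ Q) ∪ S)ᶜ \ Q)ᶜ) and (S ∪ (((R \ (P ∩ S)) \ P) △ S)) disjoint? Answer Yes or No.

No

S ∩ Q = {1,3,6,17}
(S ∩ Q) ∪ S = {1,3,6,8,17}
((S ∩ Q) ∪ S)ᶜ = {2,4,5,7,9,10,11,12,13,14,15,16}
((S ∩ Q) ∪ S)ᶜ \ Q = {2,5,9,10,11,14,15,16}
(((S ∩ Q) ∪ S)ᶜ \ Q)ᶜ = {1,3,4,6,7,8,12,13,17}
Q ∪ (((S ∩ Q) ∪ S)ᶜ \ Q)ᶜ = {1,3,4,6,7,8,12,13,17}
P ∩ S = {3,6,8,17}
R \ (P ∩ S) = {1,2,4,5,7,9,10,11,12,13,14}
(R \ (P ∩ S)) \ P = {1,7,10,11,12}
((R \ (P ∩ S)) \ P) △ S = {3,6,7,8,10,11,12,17}
S ∪ (((R \ (P ∩ S)) \ P) △ S) = {1,3,6,7,8,10,11,12,17}
1 lies in both, so they are not disjoint.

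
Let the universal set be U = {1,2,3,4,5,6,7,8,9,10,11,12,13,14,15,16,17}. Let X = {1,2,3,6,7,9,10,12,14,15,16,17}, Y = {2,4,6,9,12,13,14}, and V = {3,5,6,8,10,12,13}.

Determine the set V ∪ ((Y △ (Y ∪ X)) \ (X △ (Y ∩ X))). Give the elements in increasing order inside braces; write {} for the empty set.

{3,5,6,8,10,12,13}

Y ∪ X = {1,2,3,4,6,7,9,10,12,13,14,15,16,17}
Y △ (Y ∪ X) = {1,3,7,10,15,16,17}
Y ∩ X = {2,6,9,12,14}
X △ (Y ∩ X) = {1,3,7,10,15,16,17}
(Y △ (Y ∪ X)) \ (X △ (Y ∩ X)) = {}
V ∪ ((Y △ (Y ∪ X)) \ (X △ (Y ∩ X))) = {3,5,6,8,10,12,13}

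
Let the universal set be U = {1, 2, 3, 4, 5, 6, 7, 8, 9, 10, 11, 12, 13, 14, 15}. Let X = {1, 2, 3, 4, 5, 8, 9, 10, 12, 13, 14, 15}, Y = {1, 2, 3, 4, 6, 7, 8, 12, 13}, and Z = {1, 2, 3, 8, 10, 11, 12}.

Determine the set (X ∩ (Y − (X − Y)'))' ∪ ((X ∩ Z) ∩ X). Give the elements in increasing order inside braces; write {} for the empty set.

X − Y = {5, 9, 10, 14, 15}
(X − Y)' = {1, 2, 3, 4, 6, 7, 8, 11, 12, 13}
Y − (X − Y)' = {}
X ∩ (Y − (X − Y)') = {}
(X ∩ (Y − (X − Y)'))' = {1, 2, 3, 4, 5, 6, 7, 8, 9, 10, 11, 12, 13, 14, 15}
X ∩ Z = {1, 2, 3, 8, 10, 12}
(X ∩ Z) ∩ X = {1, 2, 3, 8, 10, 12}
(X ∩ (Y − (X − Y)'))' ∪ ((X ∩ Z) ∩ X) = {1, 2, 3, 4, 5, 6, 7, 8, 9, 10, 11, 12, 13, 14, 15}

{1, 2, 3, 4, 5, 6, 7, 8, 9, 10, 11, 12, 13, 14, 15}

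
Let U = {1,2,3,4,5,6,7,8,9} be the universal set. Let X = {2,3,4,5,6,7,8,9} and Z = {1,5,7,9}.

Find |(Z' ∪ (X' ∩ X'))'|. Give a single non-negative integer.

Z' = {2,3,4,6,8}
X' = {1}
X' ∩ X' = {1}
Z' ∪ (X' ∩ X') = {1,2,3,4,6,8}
(Z' ∪ (X' ∩ X'))' = {5,7,9}
|(Z' ∪ (X' ∩ X'))'| = 3

3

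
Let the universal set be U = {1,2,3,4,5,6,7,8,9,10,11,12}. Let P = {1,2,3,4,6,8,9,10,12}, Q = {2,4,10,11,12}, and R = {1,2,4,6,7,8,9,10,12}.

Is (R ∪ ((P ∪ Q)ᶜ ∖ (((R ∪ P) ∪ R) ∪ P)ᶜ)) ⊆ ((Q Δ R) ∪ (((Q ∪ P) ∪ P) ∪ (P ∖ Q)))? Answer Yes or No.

Yes

P ∪ Q = {1,2,3,4,6,8,9,10,11,12}
(P ∪ Q)ᶜ = {5,7}
R ∪ P = {1,2,3,4,6,7,8,9,10,12}
(R ∪ P) ∪ R = {1,2,3,4,6,7,8,9,10,12}
((R ∪ P) ∪ R) ∪ P = {1,2,3,4,6,7,8,9,10,12}
(((R ∪ P) ∪ R) ∪ P)ᶜ = {5,11}
(P ∪ Q)ᶜ ∖ (((R ∪ P) ∪ R) ∪ P)ᶜ = {7}
R ∪ ((P ∪ Q)ᶜ ∖ (((R ∪ P) ∪ R) ∪ P)ᶜ) = {1,2,4,6,7,8,9,10,12}
Q Δ R = {1,6,7,8,9,11}
Q ∪ P = {1,2,3,4,6,8,9,10,11,12}
(Q ∪ P) ∪ P = {1,2,3,4,6,8,9,10,11,12}
P ∖ Q = {1,3,6,8,9}
((Q ∪ P) ∪ P) ∪ (P ∖ Q) = {1,2,3,4,6,8,9,10,11,12}
(Q Δ R) ∪ (((Q ∪ P) ∪ P) ∪ (P ∖ Q)) = {1,2,3,4,6,7,8,9,10,11,12}
Every element of {1,2,4,6,7,8,9,10,12} is in {1,2,3,4,6,7,8,9,10,11,12}, so R ∪ ((P ∪ Q)ᶜ ∖ (((R ∪ P) ∪ R) ∪ P)ᶜ) ⊆ (Q Δ R) ∪ (((Q ∪ P) ∪ P) ∪ (P ∖ Q)).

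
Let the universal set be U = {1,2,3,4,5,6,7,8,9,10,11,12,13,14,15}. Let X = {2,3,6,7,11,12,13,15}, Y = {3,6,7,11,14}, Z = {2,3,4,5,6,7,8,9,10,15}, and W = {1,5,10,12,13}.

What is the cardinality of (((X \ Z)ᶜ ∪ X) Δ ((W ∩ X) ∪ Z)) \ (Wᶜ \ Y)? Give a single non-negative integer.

3

X \ Z = {11,12,13}
(X \ Z)ᶜ = {1,2,3,4,5,6,7,8,9,10,14,15}
(X \ Z)ᶜ ∪ X = {1,2,3,4,5,6,7,8,9,10,11,12,13,14,15}
W ∩ X = {12,13}
(W ∩ X) ∪ Z = {2,3,4,5,6,7,8,9,10,12,13,15}
((X \ Z)ᶜ ∪ X) Δ ((W ∩ X) ∪ Z) = {1,11,14}
Wᶜ = {2,3,4,6,7,8,9,11,14,15}
Wᶜ \ Y = {2,4,8,9,15}
(((X \ Z)ᶜ ∪ X) Δ ((W ∩ X) ∪ Z)) \ (Wᶜ \ Y) = {1,11,14}
|(((X \ Z)ᶜ ∪ X) Δ ((W ∩ X) ∪ Z)) \ (Wᶜ \ Y)| = 3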